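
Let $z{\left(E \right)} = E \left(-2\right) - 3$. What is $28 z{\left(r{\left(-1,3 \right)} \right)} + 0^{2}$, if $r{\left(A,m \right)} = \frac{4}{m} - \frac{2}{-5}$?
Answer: $- \frac{2716}{15} \approx -181.07$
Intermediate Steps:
$r{\left(A,m \right)} = \frac{2}{5} + \frac{4}{m}$ ($r{\left(A,m \right)} = \frac{4}{m} - - \frac{2}{5} = \frac{4}{m} + \frac{2}{5} = \frac{2}{5} + \frac{4}{m}$)
$z{\left(E \right)} = -3 - 2 E$ ($z{\left(E \right)} = - 2 E - 3 = -3 - 2 E$)
$28 z{\left(r{\left(-1,3 \right)} \right)} + 0^{2} = 28 \left(-3 - 2 \left(\frac{2}{5} + \frac{4}{3}\right)\right) + 0^{2} = 28 \left(-3 - 2 \left(\frac{2}{5} + 4 \cdot \frac{1}{3}\right)\right) + 0 = 28 \left(-3 - 2 \left(\frac{2}{5} + \frac{4}{3}\right)\right) + 0 = 28 \left(-3 - \frac{52}{15}\right) + 0 = 28 \left(- \frac{97}{15}\right) + 0 = - \frac{2716}{15} + 0 = - \frac{2716}{15}$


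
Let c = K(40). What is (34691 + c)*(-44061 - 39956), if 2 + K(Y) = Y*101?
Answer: -3253894393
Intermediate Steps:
K(Y) = -2 + 101*Y (K(Y) = -2 + Y*101 = -2 + 101*Y)
c = 4038 (c = -2 + 101*40 = -2 + 4040 = 4038)
(34691 + c)*(-44061 - 39956) = (34691 + 4038)*(-44061 - 39956) = 38729*(-84017) = -3253894393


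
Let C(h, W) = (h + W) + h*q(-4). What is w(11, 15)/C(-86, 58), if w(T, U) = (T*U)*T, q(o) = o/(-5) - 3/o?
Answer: -18150/1613 ≈ -11.252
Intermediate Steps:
q(o) = -3/o - o/5 (q(o) = o*(-⅕) - 3/o = -o/5 - 3/o = -3/o - o/5)
w(T, U) = U*T²
C(h, W) = W + 51*h/20 (C(h, W) = (h + W) + h*(-3/(-4) - ⅕*(-4)) = (W + h) + h*(-3*(-¼) + ⅘) = (W + h) + h*(¾ + ⅘) = (W + h) + h*(31/20) = (W + h) + 31*h/20 = W + 51*h/20)
w(11, 15)/C(-86, 58) = (15*11²)/(58 + (51/20)*(-86)) = (15*121)/(58 - 2193/10) = 1815/(-1613/10) = 1815*(-10/1613) = -18150/1613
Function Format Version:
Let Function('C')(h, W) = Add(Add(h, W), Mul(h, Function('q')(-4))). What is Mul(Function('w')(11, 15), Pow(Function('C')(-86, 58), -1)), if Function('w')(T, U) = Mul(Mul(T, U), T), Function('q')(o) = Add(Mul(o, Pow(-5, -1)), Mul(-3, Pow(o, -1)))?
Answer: Rational(-18150, 1613) ≈ -11.252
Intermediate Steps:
Function('q')(o) = Add(Mul(-3, Pow(o, -1)), Mul(Rational(-1, 5), o)) (Function('q')(o) = Add(Mul(o, Rational(-1, 5)), Mul(-3, Pow(o, -1))) = Add(Mul(Rational(-1, 5), o), Mul(-3, Pow(o, -1))) = Add(Mul(-3, Pow(o, -1)), Mul(Rational(-1, 5), o)))
Function('w')(T, U) = Mul(U, Pow(T, 2))
Function('C')(h, W) = Add(W, Mul(Rational(51, 20), h)) (Function('C')(h, W) = Add(Add(h, W), Mul(h, Add(Mul(-3, Pow(-4, -1)), Mul(Rational(-1, 5), -4)))) = Add(Add(W, h), Mul(h, Add(Mul(-3, Rational(-1, 4)), Rational(4, 5)))) = Add(Add(W, h), Mul(h, Add(Rational(3, 4), Rational(4, 5)))) = Add(Add(W, h), Mul(h, Rational(31, 20))) = Add(Add(W, h), Mul(Rational(31, 20), h)) = Add(W, Mul(Rational(51, 20), h)))
Mul(Function('w')(11, 15), Pow(Function('C')(-86, 58), -1)) = Mul(Mul(15, Pow(11, 2)), Pow(Add(58, Mul(Rational(51, 20), -86)), -1)) = Mul(Mul(15, 121), Pow(Add(58, Rational(-2193, 10)), -1)) = Mul(1815, Pow(Rational(-1613, 10), -1)) = Mul(1815, Rational(-10, 1613)) = Rational(-18150, 1613)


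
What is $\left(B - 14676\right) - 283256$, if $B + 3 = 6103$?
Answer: $-291832$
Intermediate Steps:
$B = 6100$ ($B = -3 + 6103 = 6100$)
$\left(B - 14676\right) - 283256 = \left(6100 - 14676\right) - 283256 = -8576 - 283256 = -291832$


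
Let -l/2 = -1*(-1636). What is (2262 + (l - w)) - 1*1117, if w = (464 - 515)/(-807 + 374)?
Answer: -921042/433 ≈ -2127.1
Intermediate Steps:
l = -3272 (l = -(-2)*(-1636) = -2*1636 = -3272)
w = 51/433 (w = -51/(-433) = -51*(-1/433) = 51/433 ≈ 0.11778)
(2262 + (l - w)) - 1*1117 = (2262 + (-3272 - 1*51/433)) - 1*1117 = (2262 + (-3272 - 51/433)) - 1117 = (2262 - 1416827/433) - 1117 = -437381/433 - 1117 = -921042/433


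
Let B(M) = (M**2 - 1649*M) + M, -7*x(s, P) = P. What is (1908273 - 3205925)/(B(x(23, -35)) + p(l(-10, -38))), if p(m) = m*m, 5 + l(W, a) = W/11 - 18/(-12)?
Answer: 628063568/3966651 ≈ 158.34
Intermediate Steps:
x(s, P) = -P/7
B(M) = M**2 - 1648*M
l(W, a) = -7/2 + W/11 (l(W, a) = -5 + (W/11 - 18/(-12)) = -5 + (W*(1/11) - 18*(-1/12)) = -5 + (W/11 + 3/2) = -5 + (3/2 + W/11) = -7/2 + W/11)
p(m) = m**2
(1908273 - 3205925)/(B(x(23, -35)) + p(l(-10, -38))) = (1908273 - 3205925)/((-1/7*(-35))*(-1648 - 1/7*(-35)) + (-7/2 + (1/11)*(-10))**2) = -1297652/(5*(-1648 + 5) + (-7/2 - 10/11)**2) = -1297652/(5*(-1643) + (-97/22)**2) = -1297652/(-8215 + 9409/484) = -1297652/(-3966651/484) = -1297652*(-484/3966651) = 628063568/3966651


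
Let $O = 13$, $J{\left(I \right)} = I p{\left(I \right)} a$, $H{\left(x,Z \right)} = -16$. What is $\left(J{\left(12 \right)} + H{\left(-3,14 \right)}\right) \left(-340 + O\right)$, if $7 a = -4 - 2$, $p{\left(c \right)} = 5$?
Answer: $\frac{154344}{7} \approx 22049.0$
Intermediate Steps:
$a = - \frac{6}{7}$ ($a = \frac{-4 - 2}{7} = \frac{1}{7} \left(-6\right) = - \frac{6}{7} \approx -0.85714$)
$J{\left(I \right)} = - \frac{30 I}{7}$ ($J{\left(I \right)} = I 5 \left(- \frac{6}{7}\right) = 5 I \left(- \frac{6}{7}\right) = - \frac{30 I}{7}$)
$\left(J{\left(12 \right)} + H{\left(-3,14 \right)}\right) \left(-340 + O\right) = \left(\left(- \frac{30}{7}\right) 12 - 16\right) \left(-340 + 13\right) = \left(- \frac{360}{7} - 16\right) \left(-327\right) = \left(- \frac{472}{7}\right) \left(-327\right) = \frac{154344}{7}$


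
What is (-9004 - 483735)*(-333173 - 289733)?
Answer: 306930079534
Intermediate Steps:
(-9004 - 483735)*(-333173 - 289733) = -492739*(-622906) = 306930079534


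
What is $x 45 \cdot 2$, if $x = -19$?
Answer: $-1710$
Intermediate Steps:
$x 45 \cdot 2 = \left(-19\right) 45 \cdot 2 = \left(-855\right) 2 = -1710$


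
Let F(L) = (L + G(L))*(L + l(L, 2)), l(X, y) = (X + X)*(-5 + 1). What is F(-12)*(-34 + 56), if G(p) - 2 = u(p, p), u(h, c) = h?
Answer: -40656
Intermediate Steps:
l(X, y) = -8*X (l(X, y) = (2*X)*(-4) = -8*X)
G(p) = 2 + p
F(L) = -7*L*(2 + 2*L) (F(L) = (L + (2 + L))*(L - 8*L) = (2 + 2*L)*(-7*L) = -7*L*(2 + 2*L))
F(-12)*(-34 + 56) = (14*(-12)*(-1 - 1*(-12)))*(-34 + 56) = (14*(-12)*(-1 + 12))*22 = (14*(-12)*11)*22 = -1848*22 = -40656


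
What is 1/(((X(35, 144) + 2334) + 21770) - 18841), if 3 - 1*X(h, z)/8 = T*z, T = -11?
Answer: 1/17959 ≈ 5.5682e-5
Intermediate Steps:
X(h, z) = 24 + 88*z (X(h, z) = 24 - (-88)*z = 24 + 88*z)
1/(((X(35, 144) + 2334) + 21770) - 18841) = 1/((((24 + 88*144) + 2334) + 21770) - 18841) = 1/((((24 + 12672) + 2334) + 21770) - 18841) = 1/(((12696 + 2334) + 21770) - 18841) = 1/((15030 + 21770) - 18841) = 1/(36800 - 18841) = 1/17959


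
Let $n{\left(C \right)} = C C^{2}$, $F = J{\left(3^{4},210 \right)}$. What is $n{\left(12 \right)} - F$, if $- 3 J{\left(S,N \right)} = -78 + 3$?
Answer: $1703$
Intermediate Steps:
$J{\left(S,N \right)} = 25$ ($J{\left(S,N \right)} = - \frac{-78 + 3}{3} = \left(- \frac{1}{3}\right) \left(-75\right) = 25$)
$F = 25$
$n{\left(C \right)} = C^{3}$
$n{\left(12 \right)} - F = 12^{3} - 25 = 1728 - 25 = 1703$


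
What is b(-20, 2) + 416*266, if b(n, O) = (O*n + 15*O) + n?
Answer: 110626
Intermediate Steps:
b(n, O) = n + 15*O + O*n (b(n, O) = (15*O + O*n) + n = n + 15*O + O*n)
b(-20, 2) + 416*266 = (-20 + 15*2 + 2*(-20)) + 416*266 = (-20 + 30 - 40) + 110656 = -30 + 110656 = 110626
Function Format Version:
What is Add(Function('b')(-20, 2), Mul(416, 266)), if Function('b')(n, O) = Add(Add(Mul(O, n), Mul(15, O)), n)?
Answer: 110626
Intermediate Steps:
Function('b')(n, O) = Add(n, Mul(15, O), Mul(O, n)) (Function('b')(n, O) = Add(Add(Mul(15, O), Mul(O, n)), n) = Add(n, Mul(15, O), Mul(O, n)))
Add(Function('b')(-20, 2), Mul(416, 266)) = Add(Add(-20, Mul(15, 2), Mul(2, -20)), Mul(416, 266)) = Add(Add(-20, 30, -40), 110656) = Add(-30, 110656) = 110626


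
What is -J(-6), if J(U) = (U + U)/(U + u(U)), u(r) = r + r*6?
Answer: -¼ ≈ -0.25000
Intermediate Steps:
u(r) = 7*r (u(r) = r + 6*r = 7*r)
J(U) = ¼ (J(U) = (U + U)/(U + 7*U) = (2*U)/((8*U)) = (2*U)*(1/(8*U)) = ¼)
-J(-6) = -1*¼ = -¼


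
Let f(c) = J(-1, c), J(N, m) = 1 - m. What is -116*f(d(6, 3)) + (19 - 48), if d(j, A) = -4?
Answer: -609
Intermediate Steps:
f(c) = 1 - c
-116*f(d(6, 3)) + (19 - 48) = -116*(1 - 1*(-4)) + (19 - 48) = -116*(1 + 4) - 29 = -116*5 - 29 = -580 - 29 = -609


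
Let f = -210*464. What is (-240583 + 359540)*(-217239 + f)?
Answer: -37433269803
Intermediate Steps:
f = -97440
(-240583 + 359540)*(-217239 + f) = (-240583 + 359540)*(-217239 - 97440) = 118957*(-314679) = -37433269803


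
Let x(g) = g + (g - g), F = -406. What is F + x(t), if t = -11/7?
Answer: -2853/7 ≈ -407.57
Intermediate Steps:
t = -11/7 (t = -11*⅐ = -11/7 ≈ -1.5714)
x(g) = g (x(g) = g + 0 = g)
F + x(t) = -406 - 11/7 = -2853/7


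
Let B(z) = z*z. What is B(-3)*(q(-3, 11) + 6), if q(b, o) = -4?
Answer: 18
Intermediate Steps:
B(z) = z**2
B(-3)*(q(-3, 11) + 6) = (-3)**2*(-4 + 6) = 9*2 = 18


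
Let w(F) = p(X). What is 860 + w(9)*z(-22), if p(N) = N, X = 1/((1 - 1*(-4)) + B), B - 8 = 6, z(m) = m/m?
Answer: 16341/19 ≈ 860.05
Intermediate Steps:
z(m) = 1
B = 14 (B = 8 + 6 = 14)
X = 1/19 (X = 1/((1 - 1*(-4)) + 14) = 1/((1 + 4) + 14) = 1/(5 + 14) = 1/19 ≈ 0.052632)
w(F) = 1/19
860 + w(9)*z(-22) = 860 + (1/19)*1 = 860 + 1/19 = 16341/19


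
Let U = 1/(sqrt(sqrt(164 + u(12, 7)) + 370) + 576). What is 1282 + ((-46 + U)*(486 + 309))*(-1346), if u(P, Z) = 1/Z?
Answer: 49224502 - 1070070/(576 + sqrt(370 + sqrt(8043)/7)) ≈ 4.9223e+7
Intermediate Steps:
U = 1/(576 + sqrt(370 + sqrt(8043)/7)) (U = 1/(sqrt(sqrt(164 + 1/7) + 370) + 576) = 1/(sqrt(sqrt(1149/7) + 370) + 576) = 1/(sqrt(sqrt(8043)/7 + 370) + 576) = 1/(sqrt(370 + sqrt(8043)/7) + 576) = 1/(576 + sqrt(370 + sqrt(8043)/7)) ≈ 0.0016791)
1282 + ((-46 + U)*(486 + 309))*(-1346) = 1282 + ((-46 + 1/(576 + sqrt(370 + sqrt(8043)/7)))*(486 + 309))*(-1346) = 1282 + ((-46 + 1/(576 + sqrt(370 + sqrt(8043)/7)))*795)*(-1346) = 1282 + (-36570 + 795/(576 + sqrt(370 + sqrt(8043)/7)))*(-1346) = 1282 + (49223220 - 1070070/(576 + sqrt(370 + sqrt(8043)/7))) = 49224502 - 1070070/(576 + sqrt(370 + sqrt(8043)/7))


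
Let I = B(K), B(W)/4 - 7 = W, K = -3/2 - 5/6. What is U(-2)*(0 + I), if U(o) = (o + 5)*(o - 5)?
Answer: -392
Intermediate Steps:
K = -7/3 (K = -3*1/2 - 5*1/6 = -3/2 - 5/6 = -7/3 ≈ -2.3333)
U(o) = (-5 + o)*(5 + o) (U(o) = (5 + o)*(-5 + o) = (-5 + o)*(5 + o))
B(W) = 28 + 4*W
I = 56/3 (I = 28 + 4*(-7/3) = 28 - 28/3 = 56/3 ≈ 18.667)
U(-2)*(0 + I) = (-25 + (-2)**2)*(0 + 56/3) = (-25 + 4)*(56/3) = -21*56/3 = -392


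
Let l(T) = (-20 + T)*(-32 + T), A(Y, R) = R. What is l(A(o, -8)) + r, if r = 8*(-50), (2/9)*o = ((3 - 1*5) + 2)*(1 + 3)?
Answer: 720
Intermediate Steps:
o = 0 (o = 9*(((3 - 1*5) + 2)*(1 + 3))/2 = 9*(((3 - 5) + 2)*4)/2 = 9*((-2 + 2)*4)/2 = 9*(0*4)/2 = (9/2)*0 = 0)
r = -400
l(T) = (-32 + T)*(-20 + T)
l(A(o, -8)) + r = (640 + (-8)² - 52*(-8)) - 400 = (640 + 64 + 416) - 400 = 1120 - 400 = 720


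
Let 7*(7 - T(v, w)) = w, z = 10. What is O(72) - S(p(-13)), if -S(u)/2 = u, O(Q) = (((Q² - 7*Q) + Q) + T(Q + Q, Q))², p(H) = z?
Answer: 1104965061/49 ≈ 2.2550e+7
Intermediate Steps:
p(H) = 10
T(v, w) = 7 - w/7
O(Q) = (7 + Q² - 43*Q/7)² (O(Q) = (((Q² - 7*Q) + Q) + (7 - Q/7))² = ((Q² - 6*Q) + (7 - Q/7))² = (7 + Q² - 43*Q/7)²)
S(u) = -2*u
O(72) - S(p(-13)) = (49 - 43*72 + 7*72²)²/49 - (-2)*10 = (49 - 3096 + 7*5184)²/49 - 1*(-20) = (49 - 3096 + 36288)²/49 + 20 = (1/49)*33241² + 20 = (1/49)*1104964081 + 20 = 1104964081/49 + 20 = 1104965061/49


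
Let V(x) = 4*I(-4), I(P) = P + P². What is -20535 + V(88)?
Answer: -20487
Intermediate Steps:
V(x) = 48 (V(x) = 4*(-4*(1 - 4)) = 4*(-4*(-3)) = 4*12 = 48)
-20535 + V(88) = -20535 + 48 = -20487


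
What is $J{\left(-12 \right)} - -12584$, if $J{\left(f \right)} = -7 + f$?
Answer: $12565$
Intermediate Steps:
$J{\left(-12 \right)} - -12584 = \left(-7 - 12\right) - -12584 = -19 + 12584 = 12565$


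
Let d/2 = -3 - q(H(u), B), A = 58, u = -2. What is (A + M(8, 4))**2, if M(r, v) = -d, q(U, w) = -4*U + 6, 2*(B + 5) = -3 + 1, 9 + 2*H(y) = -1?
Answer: 13456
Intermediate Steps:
H(y) = -5 (H(y) = -9/2 + (1/2)*(-1) = -9/2 - 1/2 = -5)
B = -6 (B = -5 + (-3 + 1)/2 = -5 + (1/2)*(-2) = -5 - 1 = -6)
q(U, w) = 6 - 4*U
d = -58 (d = 2*(-3 - (6 - 4*(-5))) = 2*(-3 - (6 + 20)) = 2*(-3 - 1*26) = 2*(-3 - 26) = 2*(-29) = -58)
M(r, v) = 58 (M(r, v) = -1*(-58) = 58)
(A + M(8, 4))**2 = (58 + 58)**2 = 116**2 = 13456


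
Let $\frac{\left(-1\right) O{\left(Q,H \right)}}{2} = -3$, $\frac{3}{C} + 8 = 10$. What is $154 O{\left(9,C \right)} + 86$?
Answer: $1010$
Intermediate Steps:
$C = \frac{3}{2}$ ($C = \frac{3}{-8 + 10} = \frac{3}{2} \approx 1.5$)
$O{\left(Q,H \right)} = 6$ ($O{\left(Q,H \right)} = \left(-2\right) \left(-3\right) = 6$)
$154 O{\left(9,C \right)} + 86 = 154 \cdot 6 + 86 = 924 + 86 = 1010$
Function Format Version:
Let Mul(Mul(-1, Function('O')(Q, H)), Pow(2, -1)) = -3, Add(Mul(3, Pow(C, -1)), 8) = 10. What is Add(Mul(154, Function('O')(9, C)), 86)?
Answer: 1010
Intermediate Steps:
C = Rational(3, 2) (C = Mul(3, Pow(Add(-8, 10), -1)) = Mul(3, Pow(2, -1)) = Mul(3, Rational(1, 2)) = Rational(3, 2) ≈ 1.5000)
Function('O')(Q, H) = 6 (Function('O')(Q, H) = Mul(-2, -3) = 6)
Add(Mul(154, Function('O')(9, C)), 86) = Add(Mul(154, 6), 86) = Add(924, 86) = 1010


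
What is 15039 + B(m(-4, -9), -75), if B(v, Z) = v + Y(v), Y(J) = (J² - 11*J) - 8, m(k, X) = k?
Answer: 15087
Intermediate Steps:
Y(J) = -8 + J² - 11*J
B(v, Z) = -8 + v² - 10*v (B(v, Z) = v + (-8 + v² - 11*v) = -8 + v² - 10*v)
15039 + B(m(-4, -9), -75) = 15039 + (-8 + (-4)² - 10*(-4)) = 15039 + (-8 + 16 + 40) = 15039 + 48 = 15087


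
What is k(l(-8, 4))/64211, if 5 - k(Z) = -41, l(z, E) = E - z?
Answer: 46/64211 ≈ 0.00071639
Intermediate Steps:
k(Z) = 46 (k(Z) = 5 - 1*(-41) = 5 + 41 = 46)
k(l(-8, 4))/64211 = 46/64211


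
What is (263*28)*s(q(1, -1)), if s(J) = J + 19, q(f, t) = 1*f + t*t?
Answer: 154644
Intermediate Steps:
q(f, t) = f + t²
s(J) = 19 + J
(263*28)*s(q(1, -1)) = (263*28)*(19 + (1 + (-1)²)) = 7364*(19 + (1 + 1)) = 7364*(19 + 2) = 7364*21 = 154644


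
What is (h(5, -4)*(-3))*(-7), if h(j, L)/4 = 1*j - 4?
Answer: 84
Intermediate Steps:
h(j, L) = -16 + 4*j (h(j, L) = 4*(1*j - 4) = 4*(j - 4) = 4*(-4 + j) = -16 + 4*j)
(h(5, -4)*(-3))*(-7) = ((-16 + 4*5)*(-3))*(-7) = ((-16 + 20)*(-3))*(-7) = (4*(-3))*(-7) = -12*(-7) = 84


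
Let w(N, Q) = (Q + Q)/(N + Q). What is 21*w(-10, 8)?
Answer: -168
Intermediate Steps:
w(N, Q) = 2*Q/(N + Q) (w(N, Q) = (2*Q)/(N + Q) = 2*Q/(N + Q))
21*w(-10, 8) = 21*(2*8/(-10 + 8)) = 21*(2*8/(-2)) = 21*(2*8*(-½)) = 21*(-8) = -168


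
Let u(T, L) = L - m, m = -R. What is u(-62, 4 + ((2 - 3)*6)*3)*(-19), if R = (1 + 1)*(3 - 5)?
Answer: 342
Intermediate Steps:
R = -4 (R = 2*(-2) = -4)
m = 4 (m = -1*(-4) = 4)
u(T, L) = -4 + L (u(T, L) = L - 1*4 = L - 4 = -4 + L)
u(-62, 4 + ((2 - 3)*6)*3)*(-19) = (-4 + (4 + ((2 - 3)*6)*3))*(-19) = (-4 + (4 - 1*6*3))*(-19) = (-4 + (4 - 6*3))*(-19) = (-4 + (4 - 18))*(-19) = (-4 - 14)*(-19) = -18*(-19) = 342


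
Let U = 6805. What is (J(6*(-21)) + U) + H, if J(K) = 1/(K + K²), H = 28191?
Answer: 551187001/15750 ≈ 34996.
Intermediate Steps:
(J(6*(-21)) + U) + H = (1/(((6*(-21)))*(1 + 6*(-21))) + 6805) + 28191 = (1/((-126)*(1 - 126)) + 6805) + 28191 = (-1/126/(-125) + 6805) + 28191 = (-1/126*(-1/125) + 6805) + 28191 = (1/15750 + 6805) + 28191 = 107178751/15750 + 28191 = 551187001/15750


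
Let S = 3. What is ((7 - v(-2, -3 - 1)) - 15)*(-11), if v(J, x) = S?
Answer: 121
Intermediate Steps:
v(J, x) = 3
((7 - v(-2, -3 - 1)) - 15)*(-11) = ((7 - 1*3) - 15)*(-11) = ((7 - 3) - 15)*(-11) = (4 - 15)*(-11) = -11*(-11) = 121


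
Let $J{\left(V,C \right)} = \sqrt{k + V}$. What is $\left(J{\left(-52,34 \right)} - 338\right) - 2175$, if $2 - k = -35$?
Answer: $-2513 + i \sqrt{15} \approx -2513.0 + 3.873 i$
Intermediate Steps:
$k = 37$ ($k = 2 - -35 = 2 + 35 = 37$)
$J{\left(V,C \right)} = \sqrt{37 + V}$
$\left(J{\left(-52,34 \right)} - 338\right) - 2175 = \left(\sqrt{37 - 52} - 338\right) - 2175 = \left(\sqrt{-15} - 338\right) - 2175 = \left(i \sqrt{15} - 338\right) - 2175 = \left(-338 + i \sqrt{15}\right) - 2175 = -2513 + i \sqrt{15}$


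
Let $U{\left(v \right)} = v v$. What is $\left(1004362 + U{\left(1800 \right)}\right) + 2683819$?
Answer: $6928181$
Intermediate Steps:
$U{\left(v \right)} = v^{2}$
$\left(1004362 + U{\left(1800 \right)}\right) + 2683819 = \left(1004362 + 1800^{2}\right) + 2683819 = \left(1004362 + 3240000\right) + 2683819 = 4244362 + 2683819 = 6928181$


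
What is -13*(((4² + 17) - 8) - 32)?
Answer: 91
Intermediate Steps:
-13*(((4² + 17) - 8) - 32) = -13*(((16 + 17) - 8) - 32) = -13*((33 - 8) - 32) = -13*(25 - 32) = -13*(-7) = 91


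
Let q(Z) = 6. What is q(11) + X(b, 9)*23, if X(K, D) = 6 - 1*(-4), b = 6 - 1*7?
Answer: 236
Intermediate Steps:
b = -1 (b = 6 - 7 = -1)
X(K, D) = 10 (X(K, D) = 6 + 4 = 10)
q(11) + X(b, 9)*23 = 6 + 10*23 = 6 + 230 = 236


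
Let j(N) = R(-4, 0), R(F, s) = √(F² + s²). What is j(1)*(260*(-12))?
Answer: -12480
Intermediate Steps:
j(N) = 4 (j(N) = √((-4)² + 0²) = √(16 + 0) = √16 = 4)
j(1)*(260*(-12)) = 4*(260*(-12)) = 4*(-3120) = -12480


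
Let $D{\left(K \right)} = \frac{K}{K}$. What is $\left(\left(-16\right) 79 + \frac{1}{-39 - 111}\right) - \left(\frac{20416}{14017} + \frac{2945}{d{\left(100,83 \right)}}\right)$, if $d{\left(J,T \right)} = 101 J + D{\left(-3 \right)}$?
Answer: $- \frac{8960639613689}{7079285850} \approx -1265.8$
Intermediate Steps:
$D{\left(K \right)} = 1$
$d{\left(J,T \right)} = 1 + 101 J$ ($d{\left(J,T \right)} = 101 J + 1 = 1 + 101 J$)
$\left(\left(-16\right) 79 + \frac{1}{-39 - 111}\right) - \left(\frac{20416}{14017} + \frac{2945}{d{\left(100,83 \right)}}\right) = \left(\left(-16\right) 79 + \frac{1}{-39 - 111}\right) - \left(\frac{20416}{14017} + \frac{2945}{1 + 101 \cdot 100}\right) = \left(-1264 + \frac{1}{-150}\right) - \left(\frac{20416}{14017} + \frac{2945}{1 + 10100}\right) = \left(-1264 - \frac{1}{150}\right) - \left(\frac{20416}{14017} + \frac{2945}{10101}\right) = - \frac{189601}{150} - \frac{247502081}{141585717} = - \frac{8960639613689}{7079285850}$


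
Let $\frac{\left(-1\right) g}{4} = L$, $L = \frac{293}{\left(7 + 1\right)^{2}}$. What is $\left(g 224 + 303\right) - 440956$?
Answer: $-444755$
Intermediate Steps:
$L = \frac{293}{64}$ ($L = \frac{293}{8^{2}} = \frac{293}{64} \approx 4.5781$)
$g = - \frac{293}{16}$ ($g = \left(-4\right) \frac{293}{64} = - \frac{293}{16} \approx -18.313$)
$\left(g 224 + 303\right) - 440956 = \left(\left(- \frac{293}{16}\right) 224 + 303\right) - 440956 = \left(-4102 + 303\right) - 440956 = -3799 - 440956 = -444755$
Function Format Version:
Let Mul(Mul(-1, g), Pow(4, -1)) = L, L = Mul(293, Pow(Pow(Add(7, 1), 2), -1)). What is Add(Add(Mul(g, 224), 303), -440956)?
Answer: -444755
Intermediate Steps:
L = Rational(293, 64) (L = Mul(293, Pow(Pow(8, 2), -1)) = Mul(293, Pow(64, -1)) = Mul(293, Rational(1, 64)) = Rational(293, 64) ≈ 4.5781)
g = Rational(-293, 16) (g = Mul(-4, Rational(293, 64)) = Rational(-293, 16) ≈ -18.313)
Add(Add(Mul(g, 224), 303), -440956) = Add(Add(Mul(Rational(-293, 16), 224), 303), -440956) = Add(Add(-4102, 303), -440956) = Add(-3799, -440956) = -444755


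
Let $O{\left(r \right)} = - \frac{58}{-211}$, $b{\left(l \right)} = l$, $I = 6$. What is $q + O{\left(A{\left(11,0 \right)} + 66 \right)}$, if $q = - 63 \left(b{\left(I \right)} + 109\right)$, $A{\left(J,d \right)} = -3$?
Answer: $- \frac{1528637}{211} \approx -7244.7$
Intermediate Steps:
$O{\left(r \right)} = \frac{58}{211}$ ($O{\left(r \right)} = \left(-58\right) \left(- \frac{1}{211}\right) = \frac{58}{211}$)
$q = -7245$ ($q = - 63 \left(6 + 109\right) = \left(-63\right) 115 = -7245$)
$q + O{\left(A{\left(11,0 \right)} + 66 \right)} = -7245 + \frac{58}{211} = - \frac{1528637}{211}$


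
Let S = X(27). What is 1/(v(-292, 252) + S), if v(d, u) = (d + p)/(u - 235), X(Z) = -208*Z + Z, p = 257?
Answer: -17/95048 ≈ -0.00017886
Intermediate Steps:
X(Z) = -207*Z
v(d, u) = (257 + d)/(-235 + u) (v(d, u) = (d + 257)/(u - 235) = (257 + d)/(-235 + u))
S = -5589 (S = -207*27 = -5589)
1/(v(-292, 252) + S) = 1/((257 - 292)/(-235 + 252) - 5589) = 1/(-35/17 - 5589) = 1/(-95048/17) = -17/95048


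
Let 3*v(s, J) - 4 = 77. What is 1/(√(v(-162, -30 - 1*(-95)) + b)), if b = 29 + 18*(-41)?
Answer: -I*√682/682 ≈ -0.038292*I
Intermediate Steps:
v(s, J) = 27 (v(s, J) = 4/3 + (⅓)*77 = 4/3 + 77/3 = 27)
b = -709 (b = 29 - 738 = -709)
1/(√(v(-162, -30 - 1*(-95)) + b)) = 1/(√(27 - 709)) = 1/(√(-682)) = 1/(I*√682) = -I*√682/682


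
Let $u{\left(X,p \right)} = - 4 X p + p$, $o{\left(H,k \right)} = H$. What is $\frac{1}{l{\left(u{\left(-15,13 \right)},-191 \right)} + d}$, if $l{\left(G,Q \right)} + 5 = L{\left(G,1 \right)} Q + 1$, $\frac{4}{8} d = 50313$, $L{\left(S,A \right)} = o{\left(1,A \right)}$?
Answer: $\frac{1}{100431} \approx 9.9571 \cdot 10^{-6}$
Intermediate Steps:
$L{\left(S,A \right)} = 1$
$u{\left(X,p \right)} = p - 4 X p$ ($u{\left(X,p \right)} = - 4 X p + p = p - 4 X p$)
$d = 100626$ ($d = 2 \cdot 50313 = 100626$)
$l{\left(G,Q \right)} = -4 + Q$ ($l{\left(G,Q \right)} = -5 + \left(1 Q + 1\right) = -5 + \left(Q + 1\right) = -5 + \left(1 + Q\right) = -4 + Q$)
$\frac{1}{l{\left(u{\left(-15,13 \right)},-191 \right)} + d} = \frac{1}{\left(-4 - 191\right) + 100626} = \frac{1}{-195 + 100626} = \frac{1}{100431}$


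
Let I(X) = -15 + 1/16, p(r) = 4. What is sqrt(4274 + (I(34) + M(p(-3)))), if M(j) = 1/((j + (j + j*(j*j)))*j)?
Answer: sqrt(2453222)/24 ≈ 65.261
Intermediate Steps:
M(j) = 1/(j*(j**3 + 2*j)) (M(j) = 1/((j + (j + j*j**2))*j) = 1/((j + (j + j**3))*j) = 1/((j**3 + 2*j)*j) = 1/(j*(j**3 + 2*j)))
I(X) = -239/16 (I(X) = -15 + 1/16 = -239/16)
sqrt(4274 + (I(34) + M(p(-3)))) = sqrt(4274 + (-239/16 + 1/(4**2*(2 + 4**2)))) = sqrt(4274 + (-239/16 + 1/(16*(2 + 16)))) = sqrt(4274 + (-239/16 + (1/16)/18)) = sqrt(4274 + (-239/16 + (1/16)*(1/18))) = sqrt(4274 + (-239/16 + 1/288)) = sqrt(4274 - 4301/288) = sqrt(1226611/288) = sqrt(2453222)/24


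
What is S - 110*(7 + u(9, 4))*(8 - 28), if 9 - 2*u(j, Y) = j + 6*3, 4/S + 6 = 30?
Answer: -26399/6 ≈ -4399.8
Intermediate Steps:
S = ⅙ (S = 4/(-6 + 30) = 4/24 = 4*(1/24) = ⅙ ≈ 0.16667)
u(j, Y) = -9/2 - j/2 (u(j, Y) = 9/2 - (j + 6*3)/2 = 9/2 - (j + 18)/2 = 9/2 - (18 + j)/2 = 9/2 + (-9 - j/2) = -9/2 - j/2)
S - 110*(7 + u(9, 4))*(8 - 28) = ⅙ - 110*(7 + (-9/2 - ½*9))*(8 - 28) = ⅙ - 110*(7 + (-9/2 - 9/2))*(-20) = ⅙ - 110*(7 - 9)*(-20) = ⅙ - (-220)*(-20) = ⅙ - 110*40 = ⅙ - 4400 = -26399/6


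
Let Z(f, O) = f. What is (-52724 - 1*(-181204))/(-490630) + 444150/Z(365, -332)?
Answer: 4357328386/3581599 ≈ 1216.6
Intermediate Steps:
(-52724 - 1*(-181204))/(-490630) + 444150/Z(365, -332) = (-52724 - 1*(-181204))/(-490630) + 444150/365 = (-52724 + 181204)*(-1/490630) + 444150*(1/365) = 128480*(-1/490630) + 88830/73 = -12848/49063 + 88830/73 = 4357328386/3581599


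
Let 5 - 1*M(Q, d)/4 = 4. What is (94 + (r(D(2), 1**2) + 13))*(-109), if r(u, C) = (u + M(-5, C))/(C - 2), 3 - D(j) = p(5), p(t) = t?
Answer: -11445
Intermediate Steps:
M(Q, d) = 4 (M(Q, d) = 20 - 4*4 = 20 - 16 = 4)
D(j) = -2 (D(j) = 3 - 1*5 = 3 - 5 = -2)
r(u, C) = (4 + u)/(-2 + C) (r(u, C) = (u + 4)/(C - 2) = (4 + u)/(-2 + C))
(94 + (r(D(2), 1**2) + 13))*(-109) = (94 + ((4 - 2)/(-2 + 1**2) + 13))*(-109) = (94 + (2/(-2 + 1) + 13))*(-109) = (94 + (2/(-1) + 13))*(-109) = (94 + (-1*2 + 13))*(-109) = (94 + (-2 + 13))*(-109) = (94 + 11)*(-109) = 105*(-109) = -11445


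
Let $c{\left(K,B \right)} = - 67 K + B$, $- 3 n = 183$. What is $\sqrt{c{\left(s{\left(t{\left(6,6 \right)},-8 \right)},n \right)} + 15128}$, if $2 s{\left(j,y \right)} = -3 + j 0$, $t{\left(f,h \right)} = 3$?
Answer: $\frac{\sqrt{60670}}{2} \approx 123.16$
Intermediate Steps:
$n = -61$ ($n = \left(- \frac{1}{3}\right) 183 = -61$)
$s{\left(j,y \right)} = - \frac{3}{2}$ ($s{\left(j,y \right)} = \frac{-3 + j 0}{2} = \frac{-3 + 0}{2} = \frac{1}{2} \left(-3\right) = - \frac{3}{2}$)
$c{\left(K,B \right)} = B - 67 K$
$\sqrt{c{\left(s{\left(t{\left(6,6 \right)},-8 \right)},n \right)} + 15128} = \sqrt{\left(-61 - - \frac{201}{2}\right) + 15128} = \sqrt{\left(-61 + \frac{201}{2}\right) + 15128} = \sqrt{\frac{79}{2} + 15128} = \sqrt{\frac{30335}{2}} = \frac{\sqrt{60670}}{2}$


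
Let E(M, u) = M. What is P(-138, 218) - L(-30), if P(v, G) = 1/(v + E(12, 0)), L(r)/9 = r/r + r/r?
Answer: -2269/126 ≈ -18.008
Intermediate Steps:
L(r) = 18 (L(r) = 9*(r/r + r/r) = 9*(1 + 1) = 9*2 = 18)
P(v, G) = 1/(12 + v) (P(v, G) = 1/(v + 12) = 1/(12 + v))
P(-138, 218) - L(-30) = 1/(12 - 138) - 1*18 = 1/(-126) - 18 = -1/126 - 18 = -2269/126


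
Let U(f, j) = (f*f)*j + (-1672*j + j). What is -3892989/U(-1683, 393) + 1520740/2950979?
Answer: 560117523394843/1094332665677682 ≈ 0.51184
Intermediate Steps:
U(f, j) = -1671*j + j*f² (U(f, j) = f²*j - 1671*j = j*f² - 1671*j = -1671*j + j*f²)
-3892989/U(-1683, 393) + 1520740/2950979 = -3892989*1/(393*(-1671 + (-1683)²)) + 1520740/2950979 = -3892989*1/(393*(-1671 + 2832489)) + 1520740*(1/2950979) = -3892989/(393*2830818) + 1520740/2950979 = -3892989/1112511474 + 1520740/2950979 = -3892989*1/1112511474 + 1520740/2950979 = -1297663/370837158 + 1520740/2950979 = 560117523394843/1094332665677682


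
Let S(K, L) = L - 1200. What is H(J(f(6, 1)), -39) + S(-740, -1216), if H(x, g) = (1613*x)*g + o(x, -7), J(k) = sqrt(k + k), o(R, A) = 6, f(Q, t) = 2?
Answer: -128224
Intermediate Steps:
S(K, L) = -1200 + L
J(k) = sqrt(2)*sqrt(k) (J(k) = sqrt(2*k) = sqrt(2)*sqrt(k))
H(x, g) = 6 + 1613*g*x (H(x, g) = (1613*x)*g + 6 = 1613*g*x + 6 = 6 + 1613*g*x)
H(J(f(6, 1)), -39) + S(-740, -1216) = (6 + 1613*(-39)*(sqrt(2)*sqrt(2))) + (-1200 - 1216) = (6 + 1613*(-39)*2) - 2416 = (6 - 125814) - 2416 = -125808 - 2416 = -128224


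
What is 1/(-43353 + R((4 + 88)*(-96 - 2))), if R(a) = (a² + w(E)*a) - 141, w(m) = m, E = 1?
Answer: 1/81235746 ≈ 1.2310e-8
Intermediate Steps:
R(a) = -141 + a + a² (R(a) = (a² + 1*a) - 141 = (a² + a) - 141 = (a + a²) - 141 = -141 + a + a²)
1/(-43353 + R((4 + 88)*(-96 - 2))) = 1/(-43353 + (-141 + (4 + 88)*(-96 - 2) + ((4 + 88)*(-96 - 2))²)) = 1/(-43353 + (-141 + 92*(-98) + (92*(-98))²)) = 1/(-43353 + (-141 - 9016 + (-9016)²)) = 1/(-43353 + (-141 - 9016 + 81288256)) = 1/(-43353 + 81279099) = 1/81235746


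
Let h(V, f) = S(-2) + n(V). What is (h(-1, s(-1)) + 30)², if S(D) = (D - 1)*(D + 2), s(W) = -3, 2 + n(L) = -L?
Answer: 841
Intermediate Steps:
n(L) = -2 - L
S(D) = (-1 + D)*(2 + D)
h(V, f) = -2 - V (h(V, f) = (-2 - 2 + (-2)²) + (-2 - V) = (-2 - 2 + 4) + (-2 - V) = 0 + (-2 - V) = -2 - V)
(h(-1, s(-1)) + 30)² = ((-2 - 1*(-1)) + 30)² = ((-2 + 1) + 30)² = (-1 + 30)² = 29² = 841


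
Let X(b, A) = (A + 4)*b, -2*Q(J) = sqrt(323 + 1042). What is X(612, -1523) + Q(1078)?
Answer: -929628 - sqrt(1365)/2 ≈ -9.2965e+5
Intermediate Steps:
Q(J) = -sqrt(1365)/2 (Q(J) = -sqrt(323 + 1042)/2 = -sqrt(1365)/2)
X(b, A) = b*(4 + A) (X(b, A) = (4 + A)*b = b*(4 + A))
X(612, -1523) + Q(1078) = 612*(4 - 1523) - sqrt(1365)/2 = 612*(-1519) - sqrt(1365)/2 = -929628 - sqrt(1365)/2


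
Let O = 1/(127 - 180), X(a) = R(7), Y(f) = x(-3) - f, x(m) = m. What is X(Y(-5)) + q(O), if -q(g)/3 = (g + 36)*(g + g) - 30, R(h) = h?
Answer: 283915/2809 ≈ 101.07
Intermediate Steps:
Y(f) = -3 - f
X(a) = 7
O = -1/53 (O = 1/(-53) = -1/53 ≈ -0.018868)
q(g) = 90 - 6*g*(36 + g) (q(g) = -3*((g + 36)*(g + g) - 30) = -3*((36 + g)*(2*g) - 30) = -3*(2*g*(36 + g) - 30) = -3*(-30 + 2*g*(36 + g)) = 90 - 6*g*(36 + g))
X(Y(-5)) + q(O) = 7 + (90 - 216*(-1/53) - 6*(-1/53)²) = 7 + (90 + 216/53 - 6*1/2809) = 7 + (90 + 216/53 - 6/2809) = 7 + 264252/2809 = 283915/2809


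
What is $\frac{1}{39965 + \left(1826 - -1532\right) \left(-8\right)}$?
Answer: $\frac{1}{13101} \approx 7.633 \cdot 10^{-5}$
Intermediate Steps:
$\frac{1}{39965 + \left(1826 - -1532\right) \left(-8\right)} = \frac{1}{39965 + \left(1826 + 1532\right) \left(-8\right)} = \frac{1}{39965 + 3358 \left(-8\right)} = \frac{1}{39965 - 26864} = \frac{1}{13101}$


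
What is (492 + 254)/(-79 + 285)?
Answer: 373/103 ≈ 3.6214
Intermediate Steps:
(492 + 254)/(-79 + 285) = 746/206 = 746*(1/206) = 373/103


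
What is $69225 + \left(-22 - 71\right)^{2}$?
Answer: $77874$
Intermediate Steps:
$69225 + \left(-22 - 71\right)^{2} = 69225 + \left(-93\right)^{2} = 69225 + 8649 = 77874$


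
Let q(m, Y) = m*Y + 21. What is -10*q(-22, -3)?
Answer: -870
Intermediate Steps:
q(m, Y) = 21 + Y*m (q(m, Y) = Y*m + 21 = 21 + Y*m)
-10*q(-22, -3) = -10*(21 - 3*(-22)) = -10*(21 + 66) = -10*87 = -870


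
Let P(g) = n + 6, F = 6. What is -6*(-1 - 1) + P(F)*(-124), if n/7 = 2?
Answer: -2468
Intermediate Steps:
n = 14 (n = 7*2 = 14)
P(g) = 20 (P(g) = 14 + 6 = 20)
-6*(-1 - 1) + P(F)*(-124) = -6*(-1 - 1) + 20*(-124) = -6*(-2) - 2480 = -2*(-6) - 2480 = 12 - 2480 = -2468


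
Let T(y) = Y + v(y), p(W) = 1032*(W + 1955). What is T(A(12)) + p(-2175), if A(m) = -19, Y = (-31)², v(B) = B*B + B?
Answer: -225737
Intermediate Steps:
p(W) = 2017560 + 1032*W (p(W) = 1032*(1955 + W) = 2017560 + 1032*W)
v(B) = B + B² (v(B) = B² + B = B + B²)
Y = 961
T(y) = 961 + y*(1 + y)
T(A(12)) + p(-2175) = (961 - 19*(1 - 19)) + (2017560 + 1032*(-2175)) = (961 - 19*(-18)) + (2017560 - 2244600) = (961 + 342) - 227040 = 1303 - 227040 = -225737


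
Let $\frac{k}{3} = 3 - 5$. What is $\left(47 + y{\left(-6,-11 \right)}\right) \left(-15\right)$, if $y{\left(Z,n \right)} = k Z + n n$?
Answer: $-3060$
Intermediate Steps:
$k = -6$ ($k = 3 \left(3 - 5\right) = 3 \left(-2\right) = -6$)
$y{\left(Z,n \right)} = n^{2} - 6 Z$ ($y{\left(Z,n \right)} = - 6 Z + n n = - 6 Z + n^{2} = n^{2} - 6 Z$)
$\left(47 + y{\left(-6,-11 \right)}\right) \left(-15\right) = \left(47 + \left(\left(-11\right)^{2} - -36\right)\right) \left(-15\right) = \left(47 + \left(121 + 36\right)\right) \left(-15\right) = \left(47 + 157\right) \left(-15\right) = 204 \left(-15\right) = -3060$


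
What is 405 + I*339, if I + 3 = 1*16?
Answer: 4812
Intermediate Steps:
I = 13 (I = -3 + 1*16 = -3 + 16 = 13)
405 + I*339 = 405 + 13*339 = 405 + 4407 = 4812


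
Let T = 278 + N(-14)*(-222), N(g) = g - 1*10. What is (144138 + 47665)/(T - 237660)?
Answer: -191803/232054 ≈ -0.82654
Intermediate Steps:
N(g) = -10 + g (N(g) = g - 10 = -10 + g)
T = 5606 (T = 278 + (-10 - 14)*(-222) = 278 - 24*(-222) = 278 + 5328 = 5606)
(144138 + 47665)/(T - 237660) = (144138 + 47665)/(5606 - 237660) = 191803/(-232054) = 191803*(-1/232054) = -191803/232054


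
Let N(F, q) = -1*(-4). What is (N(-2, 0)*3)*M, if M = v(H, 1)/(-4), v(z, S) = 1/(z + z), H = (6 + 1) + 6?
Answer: -3/26 ≈ -0.11538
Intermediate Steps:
N(F, q) = 4
H = 13 (H = 7 + 6 = 13)
v(z, S) = 1/(2*z)
M = -1/104 (M = ((½)/13)/(-4) = ((½)*(1/13))*(-¼) = (1/26)*(-¼) = -1/104 ≈ -0.0096154)
(N(-2, 0)*3)*M = (4*3)*(-1/104) = 12*(-1/104) = -3/26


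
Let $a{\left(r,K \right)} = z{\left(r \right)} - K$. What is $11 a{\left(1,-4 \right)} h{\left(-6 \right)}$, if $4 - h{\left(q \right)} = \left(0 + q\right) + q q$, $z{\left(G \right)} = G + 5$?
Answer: $-2860$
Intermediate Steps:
$z{\left(G \right)} = 5 + G$
$a{\left(r,K \right)} = 5 + r - K$ ($a{\left(r,K \right)} = \left(5 + r\right) - K = 5 + r - K$)
$h{\left(q \right)} = 4 - q - q^{2}$ ($h{\left(q \right)} = 4 - \left(\left(0 + q\right) + q q\right) = 4 - \left(q + q^{2}\right) = 4 - q - q^{2}$)
$11 a{\left(1,-4 \right)} h{\left(-6 \right)} = 11 \left(5 + 1 - -4\right) \left(4 - -6 - \left(-6\right)^{2}\right) = 11 \left(5 + 1 + 4\right) \left(4 + 6 - 36\right) = 11 \cdot 10 \left(4 + 6 - 36\right) = 110 \left(-26\right) = -2860$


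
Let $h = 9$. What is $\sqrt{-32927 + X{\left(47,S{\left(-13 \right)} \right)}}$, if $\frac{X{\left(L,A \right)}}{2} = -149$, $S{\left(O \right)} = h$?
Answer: $5 i \sqrt{1329} \approx 182.28 i$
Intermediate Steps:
$S{\left(O \right)} = 9$
$X{\left(L,A \right)} = -298$ ($X{\left(L,A \right)} = 2 \left(-149\right) = -298$)
$\sqrt{-32927 + X{\left(47,S{\left(-13 \right)} \right)}} = \sqrt{-32927 - 298} = \sqrt{-33225} = 5 i \sqrt{1329}$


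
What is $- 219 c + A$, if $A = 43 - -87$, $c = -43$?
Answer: $9547$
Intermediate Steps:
$A = 130$ ($A = 43 + 87 = 130$)
$- 219 c + A = \left(-219\right) \left(-43\right) + 130 = 9417 + 130 = 9547$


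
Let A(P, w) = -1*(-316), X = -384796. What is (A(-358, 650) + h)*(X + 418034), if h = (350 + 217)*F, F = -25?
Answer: -460645442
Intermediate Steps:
A(P, w) = 316
h = -14175 (h = (350 + 217)*(-25) = 567*(-25) = -14175)
(A(-358, 650) + h)*(X + 418034) = (316 - 14175)*(-384796 + 418034) = -13859*33238 = -460645442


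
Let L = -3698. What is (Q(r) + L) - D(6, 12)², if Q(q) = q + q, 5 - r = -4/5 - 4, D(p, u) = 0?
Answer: -18392/5 ≈ -3678.4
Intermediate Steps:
r = 49/5 (r = 5 - (-4/5 - 4) = 5 - ((⅕)*(-4) - 4) = 5 - (-⅘ - 4) = 5 - 1*(-24/5) = 5 + 24/5 = 49/5 ≈ 9.8000)
Q(q) = 2*q
(Q(r) + L) - D(6, 12)² = (2*(49/5) - 3698) - 1*0² = (98/5 - 3698) - 1*0 = -18392/5 + 0 = -18392/5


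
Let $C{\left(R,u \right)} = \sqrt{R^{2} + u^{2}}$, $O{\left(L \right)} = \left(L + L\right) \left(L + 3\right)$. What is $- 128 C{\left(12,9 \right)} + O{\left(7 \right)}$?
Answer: $-1780$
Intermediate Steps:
$O{\left(L \right)} = 2 L \left(3 + L\right)$
$- 128 C{\left(12,9 \right)} + O{\left(7 \right)} = - 128 \sqrt{12^{2} + 9^{2}} + 2 \cdot 7 \left(3 + 7\right) = - 128 \sqrt{144 + 81} + 2 \cdot 7 \cdot 10 = - 128 \sqrt{225} + 140 = \left(-128\right) 15 + 140 = -1920 + 140 = -1780$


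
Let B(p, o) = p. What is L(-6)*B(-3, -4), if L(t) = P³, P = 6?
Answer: -648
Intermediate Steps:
L(t) = 216 (L(t) = 6³ = 216)
L(-6)*B(-3, -4) = 216*(-3) = -648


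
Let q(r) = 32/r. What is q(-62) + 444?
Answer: 13748/31 ≈ 443.48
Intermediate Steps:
q(-62) + 444 = 32/(-62) + 444 = 32*(-1/62) + 444 = -16/31 + 444 = 13748/31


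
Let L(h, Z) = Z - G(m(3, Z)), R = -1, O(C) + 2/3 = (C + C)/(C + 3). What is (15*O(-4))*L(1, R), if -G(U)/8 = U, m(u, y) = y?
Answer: -990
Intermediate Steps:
G(U) = -8*U
O(C) = -⅔ + 2*C/(3 + C) (O(C) = -⅔ + (C + C)/(C + 3) = -⅔ + (2*C)/(3 + C) = -⅔ + 2*C/(3 + C))
L(h, Z) = 9*Z (L(h, Z) = Z - (-8)*Z = Z + 8*Z = 9*Z)
(15*O(-4))*L(1, R) = (15*(2*(-3 + 2*(-4))/(3*(3 - 4))))*(9*(-1)) = (15*((⅔)*(-3 - 8)/(-1)))*(-9) = (15*((⅔)*(-1)*(-11)))*(-9) = (15*(22/3))*(-9) = 110*(-9) = -990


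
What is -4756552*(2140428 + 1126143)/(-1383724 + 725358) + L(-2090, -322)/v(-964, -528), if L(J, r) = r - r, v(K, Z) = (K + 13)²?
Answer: 7768807411596/329183 ≈ 2.3600e+7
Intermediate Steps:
v(K, Z) = (13 + K)²
L(J, r) = 0
-4756552*(2140428 + 1126143)/(-1383724 + 725358) + L(-2090, -322)/v(-964, -528) = -4756552*(2140428 + 1126143)/(-1383724 + 725358) + 0/((13 - 964)²) = -4756552/((-658366/3266571)) + 0/((-951)²) = -4756552/((-658366*1/3266571)) + 0/904401 = -4756552/(-658366/3266571) + 0*(1/904401) = -4756552*(-3266571/658366) + 0 = 7768807411596/329183 + 0 = 7768807411596/329183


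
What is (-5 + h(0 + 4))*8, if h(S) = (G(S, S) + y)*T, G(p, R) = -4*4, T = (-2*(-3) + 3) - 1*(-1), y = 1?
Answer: -1240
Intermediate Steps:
T = 10 (T = (6 + 3) + 1 = 9 + 1 = 10)
G(p, R) = -16
h(S) = -150 (h(S) = (-16 + 1)*10 = -15*10 = -150)
(-5 + h(0 + 4))*8 = (-5 - 150)*8 = -155*8 = -1240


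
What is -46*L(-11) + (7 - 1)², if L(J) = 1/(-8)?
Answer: 167/4 ≈ 41.750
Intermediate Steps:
L(J) = -⅛
-46*L(-11) + (7 - 1)² = -46*(-⅛) + (7 - 1)² = 23/4 + 6² = 23/4 + 36 = 167/4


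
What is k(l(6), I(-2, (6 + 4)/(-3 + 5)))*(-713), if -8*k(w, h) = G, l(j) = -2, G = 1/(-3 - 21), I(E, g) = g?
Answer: -713/192 ≈ -3.7135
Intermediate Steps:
G = -1/24 (G = 1/(-24) = -1/24 ≈ -0.041667)
k(w, h) = 1/192 (k(w, h) = -⅛*(-1/24) = 1/192)
k(l(6), I(-2, (6 + 4)/(-3 + 5)))*(-713) = (1/192)*(-713) = -713/192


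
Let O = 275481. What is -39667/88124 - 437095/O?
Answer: -2602424453/1277709876 ≈ -2.0368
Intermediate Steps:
-39667/88124 - 437095/O = -39667/88124 - 437095/275481 = -39667*1/88124 - 437095*1/275481 = -39667/88124 - 23005/14499 = -2602424453/1277709876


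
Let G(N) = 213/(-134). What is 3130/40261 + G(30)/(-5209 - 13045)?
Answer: 7664668273/98479855396 ≈ 0.077830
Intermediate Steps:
G(N) = -213/134 (G(N) = 213*(-1/134) = -213/134)
3130/40261 + G(30)/(-5209 - 13045) = 3130/40261 - 213/(134*(-5209 - 13045)) = 3130*(1/40261) - 213/134/(-18254) = 3130/40261 - 213/134*(-1/18254) = 3130/40261 + 213/2446036 = 7664668273/98479855396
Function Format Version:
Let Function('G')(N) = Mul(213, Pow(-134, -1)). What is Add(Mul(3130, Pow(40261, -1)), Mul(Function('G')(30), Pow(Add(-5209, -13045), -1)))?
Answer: Rational(7664668273, 98479855396) ≈ 0.077830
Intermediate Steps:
Function('G')(N) = Rational(-213, 134) (Function('G')(N) = Mul(213, Rational(-1, 134)) = Rational(-213, 134))
Add(Mul(3130, Pow(40261, -1)), Mul(Function('G')(30), Pow(Add(-5209, -13045), -1))) = Add(Mul(3130, Pow(40261, -1)), Mul(Rational(-213, 134), Pow(Add(-5209, -13045), -1))) = Add(Mul(3130, Rational(1, 40261)), Mul(Rational(-213, 134), Pow(-18254, -1))) = Add(Rational(3130, 40261), Mul(Rational(-213, 134), Rational(-1, 18254))) = Add(Rational(3130, 40261), Rational(213, 2446036)) = Rational(7664668273, 98479855396)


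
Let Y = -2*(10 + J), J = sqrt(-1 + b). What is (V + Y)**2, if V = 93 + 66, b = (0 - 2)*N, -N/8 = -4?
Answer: 19061 - 556*I*sqrt(65) ≈ 19061.0 - 4482.6*I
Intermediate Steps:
N = 32 (N = -8*(-4) = 32)
b = -64 (b = (0 - 2)*32 = -2*32 = -64)
J = I*sqrt(65) (J = sqrt(-1 - 64) = sqrt(-65) = I*sqrt(65) ≈ 8.0623*I)
Y = -20 - 2*I*sqrt(65) (Y = -2*(10 + I*sqrt(65)) = -20 - 2*I*sqrt(65) ≈ -20.0 - 16.125*I)
V = 159
(V + Y)**2 = (159 + (-20 - 2*I*sqrt(65)))**2 = (139 - 2*I*sqrt(65))**2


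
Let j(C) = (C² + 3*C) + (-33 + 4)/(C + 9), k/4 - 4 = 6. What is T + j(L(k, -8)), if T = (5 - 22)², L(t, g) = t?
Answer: 98412/49 ≈ 2008.4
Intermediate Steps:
k = 40 (k = 16 + 4*6 = 16 + 24 = 40)
j(C) = C² - 29/(9 + C) + 3*C (j(C) = (C² + 3*C) - 29/(9 + C) = C² - 29/(9 + C) + 3*C)
T = 289 (T = (-17)² = 289)
T + j(L(k, -8)) = 289 + (-29 + 40³ + 12*40² + 27*40)/(9 + 40) = 289 + (-29 + 64000 + 12*1600 + 1080)/49 = 289 + (-29 + 64000 + 19200 + 1080)/49 = 289 + (1/49)*84251 = 289 + 84251/49 = 98412/49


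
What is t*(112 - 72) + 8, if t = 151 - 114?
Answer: 1488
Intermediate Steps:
t = 37
t*(112 - 72) + 8 = 37*(112 - 72) + 8 = 37*40 + 8 = 1480 + 8 = 1488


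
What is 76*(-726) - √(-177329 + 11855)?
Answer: -55176 - 3*I*√18386 ≈ -55176.0 - 406.79*I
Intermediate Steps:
76*(-726) - √(-177329 + 11855) = -55176 - √(-165474) = -55176 - 3*I*√18386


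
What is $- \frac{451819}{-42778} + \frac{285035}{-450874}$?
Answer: $\frac{47880053144}{4821871993} \approx 9.9298$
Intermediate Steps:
$- \frac{451819}{-42778} + \frac{285035}{-450874} = \left(-451819\right) \left(- \frac{1}{42778}\right) + 285035 \left(- \frac{1}{450874}\right) = \frac{451819}{42778} - \frac{285035}{450874} = \frac{47880053144}{4821871993}$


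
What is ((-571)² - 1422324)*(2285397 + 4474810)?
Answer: -7411100010581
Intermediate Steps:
((-571)² - 1422324)*(2285397 + 4474810) = (326041 - 1422324)*6760207 = -1096283*6760207 = -7411100010581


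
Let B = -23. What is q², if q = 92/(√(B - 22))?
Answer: -8464/45 ≈ -188.09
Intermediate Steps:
q = -92*I*√5/15 (q = 92/(√(-23 - 22)) = 92/(√(-45)) = 92/((3*I*√5)) = 92*(-I*√5/15) = -92*I*√5/15 ≈ -13.715*I)
q² = (-92*I*√5/15)² = -8464/45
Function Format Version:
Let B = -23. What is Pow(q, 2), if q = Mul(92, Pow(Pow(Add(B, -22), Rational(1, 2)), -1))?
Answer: Rational(-8464, 45) ≈ -188.09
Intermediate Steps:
q = Mul(Rational(-92, 15), I, Pow(5, Rational(1, 2))) (q = Mul(92, Pow(Pow(Add(-23, -22), Rational(1, 2)), -1)) = Mul(92, Pow(Pow(-45, Rational(1, 2)), -1)) = Mul(92, Pow(Mul(3, I, Pow(5, Rational(1, 2))), -1)) = Mul(92, Mul(Rational(-1, 15), I, Pow(5, Rational(1, 2)))) = Mul(Rational(-92, 15), I, Pow(5, Rational(1, 2))) ≈ Mul(-13.715, I))
Pow(q, 2) = Pow(Mul(Rational(-92, 15), I, Pow(5, Rational(1, 2))), 2) = Rational(-8464, 45)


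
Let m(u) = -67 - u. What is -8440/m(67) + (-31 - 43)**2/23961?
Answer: 101482312/1605387 ≈ 63.214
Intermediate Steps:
-8440/m(67) + (-31 - 43)**2/23961 = -8440/(-67 - 1*67) + (-31 - 43)**2/23961 = -8440/(-67 - 67) + (-74)**2*(1/23961) = -8440/(-134) + 5476*(1/23961) = -8440*(-1/134) + 5476/23961 = 4220/67 + 5476/23961 = 101482312/1605387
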